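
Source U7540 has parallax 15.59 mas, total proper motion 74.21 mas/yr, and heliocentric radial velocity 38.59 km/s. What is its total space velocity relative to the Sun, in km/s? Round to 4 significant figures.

d = 1/p = 1/0.01559″ = 64.144 pc.
μ = 74.21 mas/yr = 0.07421 ″/yr.
v_t = 4.740 μ d = 4.740 × 0.07421 × 64.144 = 22.563 km/s.
v = √(v_r² + v_t²) = √(38.59² + 22.563²) = √1998.28 = 44.702 km/s.

44.70 km/s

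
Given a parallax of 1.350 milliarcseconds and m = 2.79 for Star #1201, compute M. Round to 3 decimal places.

M = -6.558

d = 1/p = 1/0.001350″ = 740.74 pc.
m − M = 5 log₁₀(740.74) − 5 = 14.3483 − 5 = 9.3483.
M = m − (m − M) = 2.79 − 9.3483 = -6.558.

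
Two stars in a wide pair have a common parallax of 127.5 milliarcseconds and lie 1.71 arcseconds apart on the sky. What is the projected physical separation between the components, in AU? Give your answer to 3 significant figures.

d = 1/p = 1/0.1275″ = 7.8431 pc.
At distance d (pc), an angle of θ arcsec spans θ·d AU: s = 1.71 × 7.8431 = 13.412 AU.

13.4 AU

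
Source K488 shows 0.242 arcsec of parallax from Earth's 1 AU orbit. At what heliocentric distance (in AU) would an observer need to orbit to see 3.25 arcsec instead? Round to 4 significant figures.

Parallax scales linearly with baseline: p ∝ B, so B = p_target / p_Earth × 1 AU.
B = 3.25 / 0.242 = 13.43 AU.

13.43 AU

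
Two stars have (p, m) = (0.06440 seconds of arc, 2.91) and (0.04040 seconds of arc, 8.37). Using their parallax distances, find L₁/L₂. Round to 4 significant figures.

L₁/L₂ = 60.12

d₁ = 1/p₁ = 1/0.06440″ = 15.528 pc; d₂ = 1/p₂ = 1/0.04040″ = 24.752 pc.
M₁ = m₁ − 5 log₁₀ d₁ + 5 = 2.91 − 5.9556 + 5 = 1.9544.
M₂ = 8.37 − 6.9681 + 5 = 6.4019.
L₁/L₂ = 10^(0.4(M₂ − M₁)) = 10^(0.4 × 4.4475) = 10^1.77900 = 60.117.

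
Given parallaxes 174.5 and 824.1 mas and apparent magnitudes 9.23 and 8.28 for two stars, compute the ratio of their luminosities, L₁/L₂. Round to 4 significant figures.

L₁/L₂ = 9.298

d₁ = 1/p₁ = 1/0.1745″ = 5.7307 pc; d₂ = 1/p₂ = 1/0.8241″ = 1.2134 pc.
M₁ = m₁ − 5 log₁₀ d₁ + 5 = 9.23 − 3.7910 + 5 = 10.4390.
M₂ = 8.28 − 0.4200 + 5 = 12.8600.
L₁/L₂ = 10^(0.4(M₂ − M₁)) = 10^(0.4 × 2.4210) = 10^0.96840 = 9.2982.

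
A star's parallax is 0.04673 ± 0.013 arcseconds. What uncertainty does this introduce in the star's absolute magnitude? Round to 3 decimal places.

M = m − 5 log₁₀ d + 5 = m + 5 log₁₀ p + 5, so ∂M/∂p = 5/(p ln 10).
σ_M = (5/ln 10) · (σ_p/p) = 2.1715 × 0.013/0.04673 = 2.1715 × 0.27819 = 0.60409.

σ_M = 0.604 mag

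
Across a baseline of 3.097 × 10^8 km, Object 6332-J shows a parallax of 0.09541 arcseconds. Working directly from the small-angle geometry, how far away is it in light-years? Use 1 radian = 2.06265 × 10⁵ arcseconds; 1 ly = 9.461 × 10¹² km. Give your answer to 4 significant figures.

θ = 0.09541″ = 0.09541/206265 = 4.6256 × 10^-7 rad.
d = B/θ = (3.097 × 10^8) / (4.6256 × 10^-7) = 6.6953 × 10^14 km = (6.6953 × 10^14) / (9.461 × 10^12) ly = 70.767 ly.

70.77 ly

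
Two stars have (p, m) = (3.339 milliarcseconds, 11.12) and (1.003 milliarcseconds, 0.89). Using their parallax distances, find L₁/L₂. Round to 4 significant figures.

d₁ = 1/p₁ = 1/0.003339″ = 299.49 pc; d₂ = 1/p₂ = 1/0.001003″ = 997.01 pc.
M₁ = m₁ − 5 log₁₀ d₁ + 5 = 11.12 − 12.3819 + 5 = 3.7381.
M₂ = 0.89 − 14.9935 + 5 = -9.1035.
L₁/L₂ = 10^(0.4(M₂ − M₁)) = 10^(0.4 × (-12.8416)) = 10^(-5.13664) = 0.0000073006.

L₁/L₂ = 7.301 × 10^-6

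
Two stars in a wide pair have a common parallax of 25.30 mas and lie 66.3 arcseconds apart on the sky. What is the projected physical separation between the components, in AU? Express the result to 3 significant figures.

2620 AU

d = 1/p = 1/0.02530″ = 39.526 pc.
At distance d (pc), an angle of θ arcsec spans θ·d AU: s = 66.3 × 39.526 = 2620.6 AU.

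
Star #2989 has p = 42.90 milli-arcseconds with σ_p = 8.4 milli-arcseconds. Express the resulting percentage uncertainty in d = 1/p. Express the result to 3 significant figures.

For d = 1/p, |σ_d/d| = |σ_p/p|.
σ_p/p = 8.4 / 42.90 = 0.1958 = 19.58%.

19.6%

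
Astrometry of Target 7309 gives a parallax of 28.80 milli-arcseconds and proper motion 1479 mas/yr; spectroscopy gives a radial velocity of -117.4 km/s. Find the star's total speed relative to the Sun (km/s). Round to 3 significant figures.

270 km/s

d = 1/p = 1/0.02880″ = 34.722 pc.
μ = 1479 mas/yr = 1.479 ″/yr.
v_t = 4.740 μ d = 4.740 × 1.479 × 34.722 = 243.42 km/s.
v = √(v_r² + v_t²) = √((-117.4)² + 243.42²) = √73036.1 = 270.25 km/s.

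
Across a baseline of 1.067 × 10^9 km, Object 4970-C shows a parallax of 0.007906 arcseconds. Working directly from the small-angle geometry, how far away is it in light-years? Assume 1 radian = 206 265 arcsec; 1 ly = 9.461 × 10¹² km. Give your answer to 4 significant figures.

2942 ly

θ = 0.007906″ = 0.007906/206265 = 3.8329 × 10^-8 rad.
d = B/θ = (1.067 × 10^9) / (3.8329 × 10^-8) = 2.7838 × 10^16 km = (2.7838 × 10^16) / (9.461 × 10^12) ly = 2942.4 ly.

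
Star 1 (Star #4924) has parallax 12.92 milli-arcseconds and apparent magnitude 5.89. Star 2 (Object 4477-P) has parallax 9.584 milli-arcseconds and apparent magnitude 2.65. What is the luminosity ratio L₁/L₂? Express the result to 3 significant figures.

L₁/L₂ = 0.0278

d₁ = 1/p₁ = 1/0.01292″ = 77.399 pc; d₂ = 1/p₂ = 1/0.009584″ = 104.34 pc.
M₁ = m₁ − 5 log₁₀ d₁ + 5 = 5.89 − 9.4437 + 5 = 1.4463.
M₂ = 2.65 − 10.0923 + 5 = -2.4423.
L₁/L₂ = 10^(0.4(M₂ − M₁)) = 10^(0.4 × (-3.8886)) = 10^(-1.55544) = 0.027833.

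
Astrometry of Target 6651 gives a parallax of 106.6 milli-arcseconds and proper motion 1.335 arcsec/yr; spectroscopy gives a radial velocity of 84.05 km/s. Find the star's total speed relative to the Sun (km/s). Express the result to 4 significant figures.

102.9 km/s

d = 1/p = 1/0.1066″ = 9.3809 pc.
v_t = 4.740 μ d = 4.740 × 1.335 × 9.3809 = 59.361 km/s.
v = √(v_r² + v_t²) = √(84.05² + 59.361²) = √10588.1 = 102.9 km/s.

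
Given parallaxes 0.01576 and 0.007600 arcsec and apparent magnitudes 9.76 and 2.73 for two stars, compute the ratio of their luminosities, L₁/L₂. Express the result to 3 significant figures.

L₁/L₂ = 0.000359

d₁ = 1/p₁ = 1/0.01576″ = 63.452 pc; d₂ = 1/p₂ = 1/0.007600″ = 131.58 pc.
M₁ = m₁ − 5 log₁₀ d₁ + 5 = 9.76 − 9.0122 + 5 = 5.7478.
M₂ = 2.73 − 10.5959 + 5 = -2.8659.
L₁/L₂ = 10^(0.4(M₂ − M₁)) = 10^(0.4 × (-8.6137)) = 10^(-3.44548) = 0.00035853.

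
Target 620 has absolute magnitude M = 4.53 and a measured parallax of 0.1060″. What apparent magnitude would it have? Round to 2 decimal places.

d = 1/p = 1/0.1060″ = 9.434 pc.
m − M = 5 log₁₀ d − 5 = 5 log₁₀(9.434) − 5 = 4.8735 − 5 = -0.1265.
m = M + (m − M) = 4.53 + (-0.1265) = 4.40.

m = 4.40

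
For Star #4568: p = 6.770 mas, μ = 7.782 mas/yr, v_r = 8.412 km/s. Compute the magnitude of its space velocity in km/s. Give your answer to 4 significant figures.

10.02 km/s

d = 1/p = 1/0.006770″ = 147.71 pc.
μ = 7.782 mas/yr = 0.007782 ″/yr.
v_t = 4.740 μ d = 4.740 × 0.007782 × 147.71 = 5.4485 km/s.
v = √(v_r² + v_t²) = √(8.412² + 5.4485²) = √100.448 = 10.022 km/s.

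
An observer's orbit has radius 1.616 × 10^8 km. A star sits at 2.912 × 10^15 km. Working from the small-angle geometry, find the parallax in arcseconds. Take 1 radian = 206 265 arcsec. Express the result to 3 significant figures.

0.0114 arcsec

θ ≈ B/d = (1.616 × 10^8) / (2.912 × 10^15) = 5.5495 × 10^-8 rad.
In arcseconds: 5.5495 × 10^-8 × 206265 = 0.011447″.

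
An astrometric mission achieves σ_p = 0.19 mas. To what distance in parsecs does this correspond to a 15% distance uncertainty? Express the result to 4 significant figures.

σ_d/d = σ_p/p, so the condition is σ_p/p ≤ 0.15, i.e. p ≥ σ_p/0.15.
p_min = 0.19/0.15 = 1.2667 mas = 0.0012667 arcsec.
d_max = 1/p_min = 1/0.0012667 = 789.45 pc.

789.5 pc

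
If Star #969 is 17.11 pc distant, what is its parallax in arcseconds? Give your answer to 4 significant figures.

0.05845 arcsec

p = 1/d = 1/17.11 = 0.058445 arcsec.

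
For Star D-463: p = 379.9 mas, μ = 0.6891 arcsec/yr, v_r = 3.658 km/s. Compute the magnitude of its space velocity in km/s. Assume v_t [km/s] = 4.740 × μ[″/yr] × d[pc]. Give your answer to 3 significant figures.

9.34 km/s

d = 1/p = 1/0.3799″ = 2.6323 pc.
v_t = 4.740 μ d = 4.740 × 0.6891 × 2.6323 = 8.598 km/s.
v = √(v_r² + v_t²) = √(3.658² + 8.598²) = √87.3066 = 9.3438 km/s.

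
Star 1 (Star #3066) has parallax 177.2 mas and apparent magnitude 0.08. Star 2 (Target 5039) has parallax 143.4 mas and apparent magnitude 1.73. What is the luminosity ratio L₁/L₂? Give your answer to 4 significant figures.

L₁/L₂ = 2.993

d₁ = 1/p₁ = 1/0.1772″ = 5.6433 pc; d₂ = 1/p₂ = 1/0.1434″ = 6.9735 pc.
M₁ = m₁ − 5 log₁₀ d₁ + 5 = 0.08 − 3.7577 + 5 = 1.3223.
M₂ = 1.73 − 4.2173 + 5 = 2.5127.
L₁/L₂ = 10^(0.4(M₂ − M₁)) = 10^(0.4 × 1.1904) = 10^0.47616 = 2.9934.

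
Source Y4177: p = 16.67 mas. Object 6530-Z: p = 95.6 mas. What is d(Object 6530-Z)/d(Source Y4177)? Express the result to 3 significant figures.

Since d = 1/p, d_B/d_A = p_A/p_B.
= 16.67 / 95.6 = 0.17437.

0.174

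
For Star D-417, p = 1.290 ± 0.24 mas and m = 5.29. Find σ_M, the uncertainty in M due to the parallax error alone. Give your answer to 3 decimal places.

M = m − 5 log₁₀ d + 5 = m + 5 log₁₀ p + 5, so ∂M/∂p = 5/(p ln 10).
σ_M = (5/ln 10) · (σ_p/p) = 2.1715 × 0.24/1.290 = 2.1715 × 0.18605 = 0.40401.

σ_M = 0.404 mag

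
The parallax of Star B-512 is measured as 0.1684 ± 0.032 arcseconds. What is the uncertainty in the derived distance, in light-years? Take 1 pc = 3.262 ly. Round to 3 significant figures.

d = 1/p, so σ_d = σ_p / p².
σ_d = 0.0320 / (0.1684)² = 0.0320 / 0.028359 = 1.1284 pc = 1.1284 × 3.262 ly = 3.6808 ly.

3.68 ly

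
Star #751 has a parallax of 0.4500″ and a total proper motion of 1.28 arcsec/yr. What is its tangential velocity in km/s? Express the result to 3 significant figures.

13.5 km/s

d = 1/p = 1/0.4500″ = 2.2222 pc.
v_t = 4.74 × μ × d = 4.74 × 1.28 × 2.2222 = 13.483 km/s.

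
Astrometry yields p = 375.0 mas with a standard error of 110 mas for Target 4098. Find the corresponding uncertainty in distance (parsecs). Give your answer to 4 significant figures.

0.7822 pc

d = 1/p, so σ_d = σ_p / p².
σ_d = 0.110 / (0.3750)² = 0.110 / 0.14063 = 0.78219 pc.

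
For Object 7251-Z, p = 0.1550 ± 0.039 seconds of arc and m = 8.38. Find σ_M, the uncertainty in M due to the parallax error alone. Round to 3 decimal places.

σ_M = 0.546 mag

M = m − 5 log₁₀ d + 5 = m + 5 log₁₀ p + 5, so ∂M/∂p = 5/(p ln 10).
σ_M = (5/ln 10) · (σ_p/p) = 2.1715 × 0.039/0.1550 = 2.1715 × 0.25161 = 0.54637.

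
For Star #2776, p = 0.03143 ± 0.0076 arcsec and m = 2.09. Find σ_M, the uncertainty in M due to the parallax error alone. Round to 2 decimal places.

σ_M = 0.53 mag

M = m − 5 log₁₀ d + 5 = m + 5 log₁₀ p + 5, so ∂M/∂p = 5/(p ln 10).
σ_M = (5/ln 10) · (σ_p/p) = 2.1715 × 0.0076/0.03143 = 2.1715 × 0.24181 = 0.52509.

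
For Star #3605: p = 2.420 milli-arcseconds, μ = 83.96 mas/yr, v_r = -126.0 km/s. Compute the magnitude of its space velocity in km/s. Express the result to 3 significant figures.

d = 1/p = 1/0.002420″ = 413.22 pc.
μ = 83.96 mas/yr = 0.08396 ″/yr.
v_t = 4.740 μ d = 4.740 × 0.08396 × 413.22 = 164.45 km/s.
v = √(v_r² + v_t²) = √((-126.0)² + 164.45²) = √42919.8 = 207.17 km/s.

207 km/s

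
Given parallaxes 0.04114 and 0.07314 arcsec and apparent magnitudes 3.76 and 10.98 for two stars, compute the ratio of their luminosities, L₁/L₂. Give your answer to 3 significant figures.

d₁ = 1/p₁ = 1/0.04114″ = 24.307 pc; d₂ = 1/p₂ = 1/0.07314″ = 13.672 pc.
M₁ = m₁ − 5 log₁₀ d₁ + 5 = 3.76 − 6.9287 + 5 = 1.8313.
M₂ = 10.98 − 5.6792 + 5 = 10.3008.
L₁/L₂ = 10^(0.4(M₂ − M₁)) = 10^(0.4 × 8.4695) = 10^3.38780 = 2442.3.

L₁/L₂ = 2440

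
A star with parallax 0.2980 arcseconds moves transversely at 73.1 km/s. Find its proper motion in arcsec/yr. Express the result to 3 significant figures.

4.60 arcsec/yr

d = 1/p = 1/0.2980″ = 3.3557 pc.
μ = v_t / (4.74 d) = 73.1 / (4.74 × 3.3557) = 73.1 / 15.906 = 4.5958 ″/yr.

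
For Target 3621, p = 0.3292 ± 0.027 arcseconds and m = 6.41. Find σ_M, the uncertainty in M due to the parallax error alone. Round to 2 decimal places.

σ_M = 0.18 mag

M = m − 5 log₁₀ d + 5 = m + 5 log₁₀ p + 5, so ∂M/∂p = 5/(p ln 10).
σ_M = (5/ln 10) · (σ_p/p) = 2.1715 × 0.027/0.3292 = 2.1715 × 0.082017 = 0.1781.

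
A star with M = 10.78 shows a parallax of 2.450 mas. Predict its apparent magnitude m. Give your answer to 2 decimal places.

m = 18.83

d = 1/p = 1/0.002450″ = 408.16 pc.
m − M = 5 log₁₀ d − 5 = 5 log₁₀(408.16) − 5 = 13.0542 − 5 = 8.0542.
m = M + (m − M) = 10.78 + 8.0542 = 18.83.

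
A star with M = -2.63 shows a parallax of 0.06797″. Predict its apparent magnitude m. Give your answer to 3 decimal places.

m = -1.792

d = 1/p = 1/0.06797″ = 14.712 pc.
m − M = 5 log₁₀ d − 5 = 5 log₁₀(14.712) − 5 = 5.8384 − 5 = 0.8384.
m = M + (m − M) = -2.63 + 0.8384 = -1.792.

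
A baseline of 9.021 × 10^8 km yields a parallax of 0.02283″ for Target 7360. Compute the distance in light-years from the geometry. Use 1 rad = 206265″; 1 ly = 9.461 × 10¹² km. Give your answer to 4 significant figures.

θ = 0.02283″ = 0.02283/206265 = 1.1068 × 10^-7 rad.
d = B/θ = (9.021 × 10^8) / (1.1068 × 10^-7) = 8.1505 × 10^15 km = (8.1505 × 10^15) / (9.461 × 10^12) ly = 861.48 ly.

861.5 ly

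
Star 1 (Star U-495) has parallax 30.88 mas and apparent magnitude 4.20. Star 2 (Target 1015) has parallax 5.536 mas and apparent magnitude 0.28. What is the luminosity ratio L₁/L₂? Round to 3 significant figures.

d₁ = 1/p₁ = 1/0.03088″ = 32.383 pc; d₂ = 1/p₂ = 1/0.005536″ = 180.64 pc.
M₁ = m₁ − 5 log₁₀ d₁ + 5 = 4.20 − 7.5516 + 5 = 1.6484.
M₂ = 0.28 − 11.2841 + 5 = -6.0041.
L₁/L₂ = 10^(0.4(M₂ − M₁)) = 10^(0.4 × (-7.6525)) = 10^(-3.06100) = 0.00086896.

L₁/L₂ = 0.000869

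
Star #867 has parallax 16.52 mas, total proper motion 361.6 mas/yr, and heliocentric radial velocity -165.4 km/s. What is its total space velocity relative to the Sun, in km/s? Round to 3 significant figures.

195 km/s

d = 1/p = 1/0.01652″ = 60.533 pc.
μ = 361.6 mas/yr = 0.3616 ″/yr.
v_t = 4.740 μ d = 4.740 × 0.3616 × 60.533 = 103.75 km/s.
v = √(v_r² + v_t²) = √((-165.4)² + 103.75²) = √38121.2 = 195.25 km/s.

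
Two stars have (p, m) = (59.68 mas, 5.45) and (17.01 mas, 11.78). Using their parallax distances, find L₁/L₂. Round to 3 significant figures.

L₁/L₂ = 27.7

d₁ = 1/p₁ = 1/0.05968″ = 16.756 pc; d₂ = 1/p₂ = 1/0.01701″ = 58.789 pc.
M₁ = m₁ − 5 log₁₀ d₁ + 5 = 5.45 − 6.1209 + 5 = 4.3291.
M₂ = 11.78 − 8.8465 + 5 = 7.9335.
L₁/L₂ = 10^(0.4(M₂ − M₁)) = 10^(0.4 × 3.6044) = 10^1.44176 = 27.654.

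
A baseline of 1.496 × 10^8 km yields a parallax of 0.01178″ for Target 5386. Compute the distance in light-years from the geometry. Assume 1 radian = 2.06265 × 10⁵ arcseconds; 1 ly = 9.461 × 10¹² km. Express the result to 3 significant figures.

θ = 0.01178″ = 0.01178/206265 = 5.7111 × 10^-8 rad.
d = B/θ = (1.496 × 10^8) / (5.7111 × 10^-8) = 2.6195 × 10^15 km = (2.6195 × 10^15) / (9.461 × 10^12) ly = 276.87 ly.

277 ly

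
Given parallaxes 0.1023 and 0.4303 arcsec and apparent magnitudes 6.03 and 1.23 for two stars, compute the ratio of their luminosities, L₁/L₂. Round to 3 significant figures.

d₁ = 1/p₁ = 1/0.1023″ = 9.7752 pc; d₂ = 1/p₂ = 1/0.4303″ = 2.324 pc.
M₁ = m₁ − 5 log₁₀ d₁ + 5 = 6.03 − 4.9506 + 5 = 6.0794.
M₂ = 1.23 − 1.8312 + 5 = 4.3988.
L₁/L₂ = 10^(0.4(M₂ − M₁)) = 10^(0.4 × (-1.6806)) = 10^(-0.67224) = 0.2127.

L₁/L₂ = 0.213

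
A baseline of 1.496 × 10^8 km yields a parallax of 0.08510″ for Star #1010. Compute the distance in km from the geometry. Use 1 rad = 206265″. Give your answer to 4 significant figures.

3.626 × 10^14 km

θ = 0.08510″ = 0.08510/206265 = 4.1258 × 10^-7 rad.
d = B/θ = (1.496 × 10^8) / (4.1258 × 10^-7) = 3.6260 × 10^14 km.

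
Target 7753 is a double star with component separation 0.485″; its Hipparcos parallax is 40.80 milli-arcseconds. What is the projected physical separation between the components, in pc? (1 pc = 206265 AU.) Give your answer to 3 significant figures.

d = 1/p = 1/0.04080″ = 24.51 pc.
At distance d (pc), an angle of θ arcsec spans θ·d AU: s = 0.485 × 24.51 = 11.887 AU.
= 11.887 / 206265 = 5.7630 × 10^-5 pc.

5.76 × 10^-5 pc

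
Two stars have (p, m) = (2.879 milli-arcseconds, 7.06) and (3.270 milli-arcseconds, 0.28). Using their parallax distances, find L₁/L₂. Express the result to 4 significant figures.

L₁/L₂ = 0.002504

d₁ = 1/p₁ = 1/0.002879″ = 347.34 pc; d₂ = 1/p₂ = 1/0.003270″ = 305.81 pc.
M₁ = m₁ − 5 log₁₀ d₁ + 5 = 7.06 − 12.7038 + 5 = -0.6438.
M₂ = 0.28 − 12.4273 + 5 = -7.1473.
L₁/L₂ = 10^(0.4(M₂ − M₁)) = 10^(0.4 × (-6.5035)) = 10^(-2.60140) = 0.0025038.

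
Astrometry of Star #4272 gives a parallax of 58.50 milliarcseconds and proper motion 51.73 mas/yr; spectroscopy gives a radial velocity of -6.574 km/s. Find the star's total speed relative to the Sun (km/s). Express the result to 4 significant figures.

7.797 km/s

d = 1/p = 1/0.05850″ = 17.094 pc.
μ = 51.73 mas/yr = 0.05173 ″/yr.
v_t = 4.740 μ d = 4.740 × 0.05173 × 17.094 = 4.1915 km/s.
v = √(v_r² + v_t²) = √((-6.574)² + 4.1915²) = √60.7861 = 7.7965 km/s.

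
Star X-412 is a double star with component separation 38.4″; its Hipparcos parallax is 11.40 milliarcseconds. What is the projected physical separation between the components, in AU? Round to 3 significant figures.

3370 AU

d = 1/p = 1/0.01140″ = 87.719 pc.
At distance d (pc), an angle of θ arcsec spans θ·d AU: s = 38.4 × 87.719 = 3368.4 AU.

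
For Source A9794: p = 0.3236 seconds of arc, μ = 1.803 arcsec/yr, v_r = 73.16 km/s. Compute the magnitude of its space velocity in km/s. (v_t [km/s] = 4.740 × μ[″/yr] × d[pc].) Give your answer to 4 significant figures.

77.78 km/s

d = 1/p = 1/0.3236″ = 3.0902 pc.
v_t = 4.740 μ d = 4.740 × 1.803 × 3.0902 = 26.41 km/s.
v = √(v_r² + v_t²) = √(73.16² + 26.41²) = √6049.87 = 77.781 km/s.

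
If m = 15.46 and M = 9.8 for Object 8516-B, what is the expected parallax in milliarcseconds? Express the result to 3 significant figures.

7.38 mas

m − M = 15.46 − 9.8 = 5.66.
d = 10^((m−M)/5 + 1) = 10^2.132 = 135.52 pc.
p = 1/d = 1/135.52 = 0.007379 arcsec = 7.379 mas.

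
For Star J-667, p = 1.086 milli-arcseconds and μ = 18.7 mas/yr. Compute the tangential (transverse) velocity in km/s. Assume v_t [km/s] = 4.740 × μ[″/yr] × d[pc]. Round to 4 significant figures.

81.62 km/s

d = 1/p = 1/0.001086″ = 920.81 pc.
μ = 18.7 mas/yr = 0.0187 ″/yr.
v_t = 4.74 × μ × d = 4.74 × 0.0187 × 920.81 = 81.619 km/s.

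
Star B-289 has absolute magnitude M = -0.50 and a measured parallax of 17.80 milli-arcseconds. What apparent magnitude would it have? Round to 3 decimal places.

d = 1/p = 1/0.01780″ = 56.18 pc.
m − M = 5 log₁₀ d − 5 = 5 log₁₀(56.18) − 5 = 8.7479 − 5 = 3.7479.
m = M + (m − M) = -0.50 + 3.7479 = 3.248.

m = 3.248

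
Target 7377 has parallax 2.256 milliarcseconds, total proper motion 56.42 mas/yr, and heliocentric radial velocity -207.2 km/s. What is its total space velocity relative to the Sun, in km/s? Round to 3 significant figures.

239 km/s

d = 1/p = 1/0.002256″ = 443.26 pc.
μ = 56.42 mas/yr = 0.05642 ″/yr.
v_t = 4.740 μ d = 4.740 × 0.05642 × 443.26 = 118.54 km/s.
v = √(v_r² + v_t²) = √((-207.2)² + 118.54²) = √56983.6 = 238.71 km/s.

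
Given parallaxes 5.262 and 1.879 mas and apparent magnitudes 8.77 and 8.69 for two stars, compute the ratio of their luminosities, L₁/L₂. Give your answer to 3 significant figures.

d₁ = 1/p₁ = 1/0.005262″ = 190.04 pc; d₂ = 1/p₂ = 1/0.001879″ = 532.2 pc.
M₁ = m₁ − 5 log₁₀ d₁ + 5 = 8.77 − 11.3942 + 5 = 2.3758.
M₂ = 8.69 − 13.6304 + 5 = 0.0596.
L₁/L₂ = 10^(0.4(M₂ − M₁)) = 10^(0.4 × (-2.3162)) = 10^(-0.92648) = 0.11845.

L₁/L₂ = 0.118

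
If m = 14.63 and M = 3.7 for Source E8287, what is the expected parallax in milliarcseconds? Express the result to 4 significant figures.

m − M = 14.63 − 3.7 = 10.93.
d = 10^((m−M)/5 + 1) = 10^3.186 = 1534.6 pc.
p = 1/d = 1/1534.6 = 0.00065164 arcsec = 0.65164 mas.

0.6516 mas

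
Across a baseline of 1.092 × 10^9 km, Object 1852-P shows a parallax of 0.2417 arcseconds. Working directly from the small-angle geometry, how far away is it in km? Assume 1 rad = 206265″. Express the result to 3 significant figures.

θ = 0.2417″ = 0.2417/206265 = 1.1718 × 10^-6 rad.
d = B/θ = (1.092 × 10^9) / (1.1718 × 10^-6) = 9.3190 × 10^14 km.

9.32 × 10^14 km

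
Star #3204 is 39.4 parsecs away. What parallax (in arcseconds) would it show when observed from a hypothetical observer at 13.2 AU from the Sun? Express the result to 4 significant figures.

0.3350 arcsec

p (arcsec) = B (AU) / d (pc).
p = 13.2 / 39.4 = 0.33503 arcsec.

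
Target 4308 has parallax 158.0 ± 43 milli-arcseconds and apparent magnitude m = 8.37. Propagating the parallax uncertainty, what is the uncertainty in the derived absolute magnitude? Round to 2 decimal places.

σ_M = 0.59 mag

M = m − 5 log₁₀ d + 5 = m + 5 log₁₀ p + 5, so ∂M/∂p = 5/(p ln 10).
σ_M = (5/ln 10) · (σ_p/p) = 2.1715 × 43/158.0 = 2.1715 × 0.27215 = 0.59097.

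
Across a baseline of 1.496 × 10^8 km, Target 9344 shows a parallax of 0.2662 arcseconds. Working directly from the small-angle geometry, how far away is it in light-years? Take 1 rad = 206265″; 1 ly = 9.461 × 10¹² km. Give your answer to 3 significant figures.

12.3 ly

θ = 0.2662″ = 0.2662/206265 = 1.2906 × 10^-6 rad.
d = B/θ = (1.496 × 10^8) / (1.2906 × 10^-6) = 1.1592 × 10^14 km = (1.1592 × 10^14) / (9.461 × 10^12) ly = 12.252 ly.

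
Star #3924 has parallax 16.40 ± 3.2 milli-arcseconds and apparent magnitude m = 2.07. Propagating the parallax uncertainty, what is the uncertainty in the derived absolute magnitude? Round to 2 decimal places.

σ_M = 0.42 mag

M = m − 5 log₁₀ d + 5 = m + 5 log₁₀ p + 5, so ∂M/∂p = 5/(p ln 10).
σ_M = (5/ln 10) · (σ_p/p) = 2.1715 × 3.2/16.40 = 2.1715 × 0.19512 = 0.4237.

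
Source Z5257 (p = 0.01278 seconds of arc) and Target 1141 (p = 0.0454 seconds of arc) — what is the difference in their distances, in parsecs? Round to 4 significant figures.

56.22 pc

d_A = 1/0.01278″ = 78.247 pc; d_B = 1/0.04540″ = 22.026 pc.
|d_B − d_A| = |22.026 − 78.247| = 56.221 pc.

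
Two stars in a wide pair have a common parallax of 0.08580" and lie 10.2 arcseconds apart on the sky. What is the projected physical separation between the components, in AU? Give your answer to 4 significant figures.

d = 1/p = 1/0.08580″ = 11.655 pc.
At distance d (pc), an angle of θ arcsec spans θ·d AU: s = 10.2 × 11.655 = 118.88 AU.

118.9 AU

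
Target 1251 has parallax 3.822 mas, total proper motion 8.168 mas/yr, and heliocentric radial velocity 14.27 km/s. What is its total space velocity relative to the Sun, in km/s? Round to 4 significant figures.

17.50 km/s

d = 1/p = 1/0.003822″ = 261.64 pc.
μ = 8.168 mas/yr = 0.008168 ″/yr.
v_t = 4.740 μ d = 4.740 × 0.008168 × 261.64 = 10.13 km/s.
v = √(v_r² + v_t²) = √(14.27² + 10.13²) = √306.25 = 17.5 km/s.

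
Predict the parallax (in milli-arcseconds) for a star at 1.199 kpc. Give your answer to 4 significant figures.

0.8340 mas

d = 1.199 kpc = 1199 pc.
p = 1/d = 1/1199 = 0.00083403 arcsec.
= 0.00083403 × 1000 = 0.83403 mas.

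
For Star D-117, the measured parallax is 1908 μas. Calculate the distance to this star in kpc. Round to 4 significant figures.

p = 1908 μas = 0.001908 arcsec.
d = 1/p = 1/0.001908 = 524.11 pc.
= 0.52411 kpc.

0.5241 kpc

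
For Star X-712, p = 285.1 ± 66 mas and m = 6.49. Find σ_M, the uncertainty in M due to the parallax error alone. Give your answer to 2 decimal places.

σ_M = 0.50 mag

M = m − 5 log₁₀ d + 5 = m + 5 log₁₀ p + 5, so ∂M/∂p = 5/(p ln 10).
σ_M = (5/ln 10) · (σ_p/p) = 2.1715 × 66/285.1 = 2.1715 × 0.2315 = 0.5027.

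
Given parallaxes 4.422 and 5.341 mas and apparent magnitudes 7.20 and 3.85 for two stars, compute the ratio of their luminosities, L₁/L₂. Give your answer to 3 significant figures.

d₁ = 1/p₁ = 1/0.004422″ = 226.14 pc; d₂ = 1/p₂ = 1/0.005341″ = 187.23 pc.
M₁ = m₁ − 5 log₁₀ d₁ + 5 = 7.20 − 11.7719 + 5 = 0.4281.
M₂ = 3.85 − 11.3619 + 5 = -2.5119.
L₁/L₂ = 10^(0.4(M₂ − M₁)) = 10^(0.4 × (-2.9400)) = 10^(-1.17600) = 0.066681.

L₁/L₂ = 0.0667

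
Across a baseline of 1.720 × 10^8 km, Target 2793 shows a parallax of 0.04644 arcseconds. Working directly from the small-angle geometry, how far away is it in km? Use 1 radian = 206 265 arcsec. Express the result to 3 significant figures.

θ = 0.04644″ = 0.04644/206265 = 2.2515 × 10^-7 rad.
d = B/θ = (1.720 × 10^8) / (2.2515 × 10^-7) = 7.6394 × 10^14 km.

7.64 × 10^14 km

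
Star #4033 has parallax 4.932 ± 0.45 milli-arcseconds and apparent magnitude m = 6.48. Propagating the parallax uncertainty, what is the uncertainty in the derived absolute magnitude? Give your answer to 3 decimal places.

M = m − 5 log₁₀ d + 5 = m + 5 log₁₀ p + 5, so ∂M/∂p = 5/(p ln 10).
σ_M = (5/ln 10) · (σ_p/p) = 2.1715 × 0.45/4.932 = 2.1715 × 0.091241 = 0.19813.

σ_M = 0.198 mag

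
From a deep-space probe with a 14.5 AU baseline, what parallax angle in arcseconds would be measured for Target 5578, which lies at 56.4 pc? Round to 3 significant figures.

0.257 arcsec

p (arcsec) = B (AU) / d (pc).
p = 14.5 / 56.4 = 0.25709 arcsec.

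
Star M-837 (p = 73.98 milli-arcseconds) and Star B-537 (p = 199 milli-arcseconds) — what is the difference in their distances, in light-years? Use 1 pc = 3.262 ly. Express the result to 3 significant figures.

27.7 ly

d_A = 1/0.07398″ = 13.517 pc; d_B = 1/0.1990″ = 5.0251 pc.
|d_B − d_A| = |5.0251 − 13.517| = 8.4919 pc = 8.4919 × 3.262 ly = 27.701 ly.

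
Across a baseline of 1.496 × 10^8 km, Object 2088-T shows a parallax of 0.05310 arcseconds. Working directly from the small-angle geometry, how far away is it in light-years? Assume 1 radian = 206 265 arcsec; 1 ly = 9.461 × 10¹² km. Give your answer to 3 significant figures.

θ = 0.05310″ = 0.05310/206265 = 2.5744 × 10^-7 rad.
d = B/θ = (1.496 × 10^8) / (2.5744 × 10^-7) = 5.8111 × 10^14 km = (5.8111 × 10^14) / (9.461 × 10^12) ly = 61.422 ly.

61.4 ly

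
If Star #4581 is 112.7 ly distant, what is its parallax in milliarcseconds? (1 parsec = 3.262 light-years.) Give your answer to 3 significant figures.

d = 112.7 ly ÷ 3.262 = 34.549 pc.
p = 1/d = 1/34.549 = 0.028944 arcsec.
= 0.028944 × 1000 = 28.944 mas.

28.9 mas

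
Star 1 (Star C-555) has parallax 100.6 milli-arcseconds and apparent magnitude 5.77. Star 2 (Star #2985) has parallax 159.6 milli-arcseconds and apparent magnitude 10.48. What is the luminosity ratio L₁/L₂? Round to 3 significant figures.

d₁ = 1/p₁ = 1/0.1006″ = 9.9404 pc; d₂ = 1/p₂ = 1/0.1596″ = 6.2657 pc.
M₁ = m₁ − 5 log₁₀ d₁ + 5 = 5.77 − 4.9870 + 5 = 5.7830.
M₂ = 10.48 − 3.9848 + 5 = 11.4952.
L₁/L₂ = 10^(0.4(M₂ − M₁)) = 10^(0.4 × 5.7122) = 10^2.28488 = 192.7.

L₁/L₂ = 193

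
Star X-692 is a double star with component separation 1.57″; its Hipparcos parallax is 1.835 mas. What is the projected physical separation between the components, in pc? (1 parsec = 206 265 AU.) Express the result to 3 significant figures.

d = 1/p = 1/0.001835″ = 544.96 pc.
At distance d (pc), an angle of θ arcsec spans θ·d AU: s = 1.57 × 544.96 = 855.59 AU.
= 855.59 / 206265 = 0.0041480 pc.

0.00415 pc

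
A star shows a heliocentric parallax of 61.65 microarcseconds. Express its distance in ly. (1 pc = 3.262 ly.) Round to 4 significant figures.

52910 ly

p = 61.65 microarcseconds = 0.00006165 arcsec.
d = 1/p = 1/0.00006165 = 16221 pc.
In light-years: 16221 × 3.262 = 52913 ly.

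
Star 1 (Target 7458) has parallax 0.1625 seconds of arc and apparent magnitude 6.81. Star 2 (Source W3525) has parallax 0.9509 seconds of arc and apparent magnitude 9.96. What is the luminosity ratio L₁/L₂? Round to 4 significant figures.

d₁ = 1/p₁ = 1/0.1625″ = 6.1538 pc; d₂ = 1/p₂ = 1/0.9509″ = 1.0516 pc.
M₁ = m₁ − 5 log₁₀ d₁ + 5 = 6.81 − 3.9457 + 5 = 7.8643.
M₂ = 9.96 − 0.1093 + 5 = 14.8507.
L₁/L₂ = 10^(0.4(M₂ − M₁)) = 10^(0.4 × 6.9864) = 10^2.79456 = 623.1.

L₁/L₂ = 623.1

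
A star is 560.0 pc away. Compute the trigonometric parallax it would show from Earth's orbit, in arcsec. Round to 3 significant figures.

p = 1/d = 1/560 = 0.0017857 arcsec.

0.00179 arcsec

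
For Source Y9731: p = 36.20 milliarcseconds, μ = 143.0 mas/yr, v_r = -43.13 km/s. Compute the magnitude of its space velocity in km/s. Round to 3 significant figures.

d = 1/p = 1/0.03620″ = 27.624 pc.
μ = 143.0 mas/yr = 0.1430 ″/yr.
v_t = 4.740 μ d = 4.740 × 0.1430 × 27.624 = 18.724 km/s.
v = √(v_r² + v_t²) = √((-43.13)² + 18.724²) = √2210.79 = 47.019 km/s.

47.0 km/s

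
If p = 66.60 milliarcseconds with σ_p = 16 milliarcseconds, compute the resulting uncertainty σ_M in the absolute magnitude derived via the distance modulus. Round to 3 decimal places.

σ_M = 0.522 mag

M = m − 5 log₁₀ d + 5 = m + 5 log₁₀ p + 5, so ∂M/∂p = 5/(p ln 10).
σ_M = (5/ln 10) · (σ_p/p) = 2.1715 × 16/66.60 = 2.1715 × 0.24024 = 0.52168.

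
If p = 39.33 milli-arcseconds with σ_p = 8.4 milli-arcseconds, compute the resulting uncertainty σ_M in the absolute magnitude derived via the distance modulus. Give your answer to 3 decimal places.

σ_M = 0.464 mag

M = m − 5 log₁₀ d + 5 = m + 5 log₁₀ p + 5, so ∂M/∂p = 5/(p ln 10).
σ_M = (5/ln 10) · (σ_p/p) = 2.1715 × 8.4/39.33 = 2.1715 × 0.21358 = 0.46379.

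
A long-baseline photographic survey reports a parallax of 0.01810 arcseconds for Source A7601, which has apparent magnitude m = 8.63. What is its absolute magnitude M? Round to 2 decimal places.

M = 4.92

d = 1/p = 1/0.01810″ = 55.249 pc.
m − M = 5 log₁₀(55.249) − 5 = 8.7116 − 5 = 3.7116.
M = m − (m − M) = 8.63 − 3.7116 = 4.92.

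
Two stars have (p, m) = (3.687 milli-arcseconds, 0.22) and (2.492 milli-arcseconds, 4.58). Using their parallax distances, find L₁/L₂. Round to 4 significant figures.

L₁/L₂ = 25.34

d₁ = 1/p₁ = 1/0.003687″ = 271.22 pc; d₂ = 1/p₂ = 1/0.002492″ = 401.28 pc.
M₁ = m₁ − 5 log₁₀ d₁ + 5 = 0.22 − 12.1666 + 5 = -6.9466.
M₂ = 4.58 − 13.0172 + 5 = -3.4372.
L₁/L₂ = 10^(0.4(M₂ − M₁)) = 10^(0.4 × 3.5094) = 10^1.40376 = 25.337.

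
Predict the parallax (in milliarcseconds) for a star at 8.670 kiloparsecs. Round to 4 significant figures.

d = 8.670 kpc = 8670 pc.
p = 1/d = 1/8670 = 0.00011534 arcsec.
= 0.00011534 × 1000 = 0.11534 mas.

0.1153 mas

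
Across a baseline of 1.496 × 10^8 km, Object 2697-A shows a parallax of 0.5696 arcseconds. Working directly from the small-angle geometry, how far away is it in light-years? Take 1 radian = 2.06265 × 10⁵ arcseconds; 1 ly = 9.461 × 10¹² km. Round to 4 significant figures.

θ = 0.5696″ = 0.5696/206265 = 2.7615 × 10^-6 rad.
d = B/θ = (1.496 × 10^8) / (2.7615 × 10^-6) = 5.4173 × 10^13 km = (5.4173 × 10^13) / (9.461 × 10^12) ly = 5.7259 ly.

5.726 ly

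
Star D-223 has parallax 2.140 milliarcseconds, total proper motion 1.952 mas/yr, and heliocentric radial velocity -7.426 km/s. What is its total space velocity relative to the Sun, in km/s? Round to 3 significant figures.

d = 1/p = 1/0.002140″ = 467.29 pc.
μ = 1.952 mas/yr = 0.001952 ″/yr.
v_t = 4.740 μ d = 4.740 × 0.001952 × 467.29 = 4.3236 km/s.
v = √(v_r² + v_t²) = √((-7.426)² + 4.3236²) = √73.839 = 8.593 km/s.

8.59 km/s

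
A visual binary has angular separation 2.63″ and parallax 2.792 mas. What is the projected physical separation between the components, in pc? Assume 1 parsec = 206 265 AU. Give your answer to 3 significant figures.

0.00457 pc

d = 1/p = 1/0.002792″ = 358.17 pc.
At distance d (pc), an angle of θ arcsec spans θ·d AU: s = 2.63 × 358.17 = 941.99 AU.
= 941.99 / 206265 = 0.0045669 pc.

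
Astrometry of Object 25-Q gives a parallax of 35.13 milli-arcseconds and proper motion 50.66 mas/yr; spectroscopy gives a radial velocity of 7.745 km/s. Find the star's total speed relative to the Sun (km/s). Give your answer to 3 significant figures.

10.3 km/s

d = 1/p = 1/0.03513″ = 28.466 pc.
μ = 50.66 mas/yr = 0.05066 ″/yr.
v_t = 4.740 μ d = 4.740 × 0.05066 × 28.466 = 6.8355 km/s.
v = √(v_r² + v_t²) = √(7.745² + 6.8355²) = √106.709 = 10.33 km/s.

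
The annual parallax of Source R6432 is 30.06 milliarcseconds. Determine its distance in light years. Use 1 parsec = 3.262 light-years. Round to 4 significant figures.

108.5 light years

p = 30.06 milliarcseconds = 0.03006 arcsec.
d = 1/p = 1/0.03006 = 33.267 pc.
In light-years: 33.267 × 3.262 = 108.52 ly.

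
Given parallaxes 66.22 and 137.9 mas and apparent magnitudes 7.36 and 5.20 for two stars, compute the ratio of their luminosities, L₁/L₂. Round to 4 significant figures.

d₁ = 1/p₁ = 1/0.06622″ = 15.101 pc; d₂ = 1/p₂ = 1/0.1379″ = 7.2516 pc.
M₁ = m₁ − 5 log₁₀ d₁ + 5 = 7.36 − 5.8950 + 5 = 6.4650.
M₂ = 5.20 − 4.3022 + 5 = 5.8978.
L₁/L₂ = 10^(0.4(M₂ − M₁)) = 10^(0.4 × (-0.5672)) = 10^(-0.22688) = 0.59309.

L₁/L₂ = 0.5931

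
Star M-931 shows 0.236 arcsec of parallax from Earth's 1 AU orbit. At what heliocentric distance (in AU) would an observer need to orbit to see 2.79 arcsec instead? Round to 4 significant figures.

Parallax scales linearly with baseline: p ∝ B, so B = p_target / p_Earth × 1 AU.
B = 2.79 / 0.236 = 11.822 AU.

11.82 AU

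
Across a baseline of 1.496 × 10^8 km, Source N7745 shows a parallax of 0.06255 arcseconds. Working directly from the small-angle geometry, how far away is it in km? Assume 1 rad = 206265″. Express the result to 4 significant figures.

4.933 × 10^14 km

θ = 0.06255″ = 0.06255/206265 = 3.0325 × 10^-7 rad.
d = B/θ = (1.496 × 10^8) / (3.0325 × 10^-7) = 4.9332 × 10^14 km.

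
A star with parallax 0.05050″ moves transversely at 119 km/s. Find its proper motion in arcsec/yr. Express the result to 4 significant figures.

1.268 arcsec/yr

d = 1/p = 1/0.05050″ = 19.802 pc.
μ = v_t / (4.74 d) = 119 / (4.74 × 19.802) = 119 / 93.861 = 1.2678 ″/yr.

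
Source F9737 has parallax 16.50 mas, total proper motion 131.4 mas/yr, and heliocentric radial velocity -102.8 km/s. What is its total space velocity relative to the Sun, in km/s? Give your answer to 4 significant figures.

109.5 km/s

d = 1/p = 1/0.01650″ = 60.606 pc.
μ = 131.4 mas/yr = 0.1314 ″/yr.
v_t = 4.740 μ d = 4.740 × 0.1314 × 60.606 = 37.748 km/s.
v = √(v_r² + v_t²) = √((-102.8)² + 37.748²) = √11992.8 = 109.51 km/s.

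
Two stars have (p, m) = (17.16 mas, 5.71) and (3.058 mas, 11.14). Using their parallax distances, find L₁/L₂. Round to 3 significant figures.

d₁ = 1/p₁ = 1/0.01716″ = 58.275 pc; d₂ = 1/p₂ = 1/0.003058″ = 327.01 pc.
M₁ = m₁ − 5 log₁₀ d₁ + 5 = 5.71 − 8.8274 + 5 = 1.8826.
M₂ = 11.14 − 12.5728 + 5 = 3.5672.
L₁/L₂ = 10^(0.4(M₂ − M₁)) = 10^(0.4 × 1.6846) = 10^0.67384 = 4.7189.

L₁/L₂ = 4.72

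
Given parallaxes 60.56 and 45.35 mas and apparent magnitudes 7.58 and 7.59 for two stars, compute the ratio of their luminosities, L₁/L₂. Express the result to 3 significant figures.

d₁ = 1/p₁ = 1/0.06056″ = 16.513 pc; d₂ = 1/p₂ = 1/0.04535″ = 22.051 pc.
M₁ = m₁ − 5 log₁₀ d₁ + 5 = 7.58 − 6.0891 + 5 = 6.4909.
M₂ = 7.59 − 6.7171 + 5 = 5.8729.
L₁/L₂ = 10^(0.4(M₂ − M₁)) = 10^(0.4 × (-0.6180)) = 10^(-0.24720) = 0.56598.

L₁/L₂ = 0.566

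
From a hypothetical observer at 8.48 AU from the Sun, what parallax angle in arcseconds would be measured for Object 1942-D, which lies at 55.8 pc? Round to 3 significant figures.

p (arcsec) = B (AU) / d (pc).
p = 8.48 / 55.8 = 0.15197 arcsec.

0.152 arcsec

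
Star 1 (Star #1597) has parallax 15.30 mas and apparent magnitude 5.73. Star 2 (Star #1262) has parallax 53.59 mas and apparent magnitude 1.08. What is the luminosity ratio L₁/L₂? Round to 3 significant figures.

d₁ = 1/p₁ = 1/0.01530″ = 65.359 pc; d₂ = 1/p₂ = 1/0.05359″ = 18.66 pc.
M₁ = m₁ − 5 log₁₀ d₁ + 5 = 5.73 − 9.0765 + 5 = 1.6535.
M₂ = 1.08 − 6.3546 + 5 = -0.2746.
L₁/L₂ = 10^(0.4(M₂ − M₁)) = 10^(0.4 × (-1.9281)) = 10^(-0.77124) = 0.16934.

L₁/L₂ = 0.169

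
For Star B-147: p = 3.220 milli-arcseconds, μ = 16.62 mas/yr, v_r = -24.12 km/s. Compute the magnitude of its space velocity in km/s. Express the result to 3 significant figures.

d = 1/p = 1/0.003220″ = 310.56 pc.
μ = 16.62 mas/yr = 0.01662 ″/yr.
v_t = 4.740 μ d = 4.740 × 0.01662 × 310.56 = 24.466 km/s.
v = √(v_r² + v_t²) = √((-24.12)² + 24.466²) = √1180.36 = 34.356 km/s.

34.4 km/s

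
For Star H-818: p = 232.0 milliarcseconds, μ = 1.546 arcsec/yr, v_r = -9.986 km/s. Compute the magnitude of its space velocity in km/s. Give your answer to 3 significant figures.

33.1 km/s

d = 1/p = 1/0.2320″ = 4.3103 pc.
v_t = 4.740 μ d = 4.740 × 1.546 × 4.3103 = 31.586 km/s.
v = √(v_r² + v_t²) = √((-9.986)² + 31.586²) = √1097.4 = 33.127 km/s.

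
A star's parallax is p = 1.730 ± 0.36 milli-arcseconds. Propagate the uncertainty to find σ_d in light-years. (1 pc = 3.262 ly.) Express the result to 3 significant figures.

d = 1/p, so σ_d = σ_p / p².
σ_d = 0.000360 / (0.001730)² = 0.000360 / 0.0000029929 = 120.28 pc = 120.28 × 3.262 ly = 392.35 ly.

392 ly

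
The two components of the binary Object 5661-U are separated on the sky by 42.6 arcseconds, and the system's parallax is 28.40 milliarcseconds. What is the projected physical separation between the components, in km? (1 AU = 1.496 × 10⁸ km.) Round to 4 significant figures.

d = 1/p = 1/0.02840″ = 35.211 pc.
At distance d (pc), an angle of θ arcsec spans θ·d AU: s = 42.6 × 35.211 = 1500 AU.
= 1500 × 1.496 × 10⁸ km = 2.2440 × 10^11 km.

2.244 × 10^11 km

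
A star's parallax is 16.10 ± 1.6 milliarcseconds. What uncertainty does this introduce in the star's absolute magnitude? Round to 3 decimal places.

M = m − 5 log₁₀ d + 5 = m + 5 log₁₀ p + 5, so ∂M/∂p = 5/(p ln 10).
σ_M = (5/ln 10) · (σ_p/p) = 2.1715 × 1.6/16.10 = 2.1715 × 0.099379 = 0.2158.

σ_M = 0.216 mag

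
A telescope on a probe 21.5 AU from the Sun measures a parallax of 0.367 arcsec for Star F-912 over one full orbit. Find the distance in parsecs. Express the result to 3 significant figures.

58.6 pc

With baseline B (in AU) and parallax p (in arcsec), d = B/p parsecs.
d = 21.5 / 0.367 = 58.583 pc.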